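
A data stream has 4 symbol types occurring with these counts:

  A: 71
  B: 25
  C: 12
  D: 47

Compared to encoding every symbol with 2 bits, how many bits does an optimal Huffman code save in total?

Fixed-length: 2 bits × 155 symbols = 310 bits.
Huffman merges:
merge C(12) and B(25): 37
merge 37 and D(47): 84
merge A(71) and 84: 155
Huffman total = 37 + 84 + 155 = 276 bits.
Saving = 310 − 276 = 34 bits.

34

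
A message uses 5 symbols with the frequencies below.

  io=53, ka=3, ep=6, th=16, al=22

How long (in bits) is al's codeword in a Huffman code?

2

Build the tree from the bottom:
combine ka(3), ep(6) → 9
combine 9, th(16) → 25
combine al(22), 25 → 47
combine 47, io(53) → 100
al's leaf is at depth 2, giving a 2-bit codeword.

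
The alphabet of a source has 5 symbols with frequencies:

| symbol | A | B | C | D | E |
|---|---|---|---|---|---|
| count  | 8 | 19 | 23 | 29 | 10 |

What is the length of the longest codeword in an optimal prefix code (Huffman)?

3

Merge the two lowest-weight nodes at each step:
merge A(8) and E(10): 18
merge 18 and B(19): 37
merge C(23) and D(29): 52
merge 37 and 52: 89
The first pair merged (A, E) ends up deepest, at depth 3.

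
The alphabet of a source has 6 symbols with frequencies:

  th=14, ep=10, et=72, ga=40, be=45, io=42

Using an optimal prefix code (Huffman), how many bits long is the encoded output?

Merge the two smallest weights repeatedly:
combine ep(10), th(14) → 24
combine 24, ga(40) → 64
combine io(42), be(45) → 87
combine 64, et(72) → 136
combine 87, 136 → 223
Total encoded bits = sum of merged weights = 24 + 64 + 87 + 136 + 223 = 534.

534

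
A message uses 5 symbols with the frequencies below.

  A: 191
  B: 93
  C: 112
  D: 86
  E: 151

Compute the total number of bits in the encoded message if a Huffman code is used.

Merge the two smallest weights repeatedly:
combine D(86), B(93) → 179
combine C(112), E(151) → 263
combine 179, A(191) → 370
combine 263, 370 → 633
The encoded length is the sum of every internal node's weight: 179 + 263 + 370 + 633 = 1445 bits.

1445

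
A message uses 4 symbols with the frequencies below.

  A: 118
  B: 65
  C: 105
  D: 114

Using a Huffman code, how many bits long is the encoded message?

Build the Huffman tree bottom-up:
B(65) + C(105) → 170
D(114) + A(118) → 232
170 + 232 → 402
Total encoded bits = sum of merged weights = 170 + 232 + 402 = 804.

804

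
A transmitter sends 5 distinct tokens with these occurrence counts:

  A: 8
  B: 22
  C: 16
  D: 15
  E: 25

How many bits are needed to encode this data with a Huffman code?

195

Build the Huffman tree bottom-up:
combine A(8), D(15) → 23
combine C(16), B(22) → 38
combine 23, E(25) → 48
combine 38, 48 → 86
Total encoded bits = sum of merged weights = 23 + 38 + 48 + 86 = 195.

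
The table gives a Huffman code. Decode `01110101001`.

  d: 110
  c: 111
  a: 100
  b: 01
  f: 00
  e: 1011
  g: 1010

bdgb

Read left to right; each codeword is recognised as soon as it completes (prefix code):
  01→b | 110→d | 1010→g | 01→b
Decoded message: bdgb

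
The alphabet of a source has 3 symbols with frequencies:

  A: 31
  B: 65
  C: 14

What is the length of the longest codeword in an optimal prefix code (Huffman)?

Merge the two lowest-weight nodes at each step:
C(14) + A(31) → 45
45 + B(65) → 110
Maximum depth reached is 2.

2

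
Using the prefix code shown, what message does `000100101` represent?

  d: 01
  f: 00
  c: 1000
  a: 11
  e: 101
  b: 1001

Read left to right; each codeword is recognised as soon as it completes (prefix code):
  00→f | 01→d | 00→f | 101→e
Decoded message: fdfe

fdfe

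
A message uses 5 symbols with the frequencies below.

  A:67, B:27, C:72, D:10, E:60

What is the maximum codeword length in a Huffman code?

3

Merge the two lowest-weight nodes at each step:
combine D(10), B(27) → 37
combine 37, E(60) → 97
combine A(67), C(72) → 139
combine 97, 139 → 236
The rarest symbols sit at the bottom; the longest codeword is 3 bits.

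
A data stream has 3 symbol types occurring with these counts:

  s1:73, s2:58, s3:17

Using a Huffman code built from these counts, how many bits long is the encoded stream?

Build the Huffman tree bottom-up:
merge s3(17) and s2(58): 75
merge s1(73) and 75: 148
The encoded length is the sum of every internal node's weight: 75 + 148 = 223 bits.

223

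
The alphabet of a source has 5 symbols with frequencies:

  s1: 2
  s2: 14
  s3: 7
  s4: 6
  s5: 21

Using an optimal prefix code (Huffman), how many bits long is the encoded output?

Build the Huffman tree bottom-up:
combine s1(2), s4(6) → 8
combine s3(7), 8 → 15
combine s2(14), 15 → 29
combine s5(21), 29 → 50
Each symbol's bit-cost is frequency × depth; summing gives 102 bits (equivalently 8 + 15 + 29 + 50).

102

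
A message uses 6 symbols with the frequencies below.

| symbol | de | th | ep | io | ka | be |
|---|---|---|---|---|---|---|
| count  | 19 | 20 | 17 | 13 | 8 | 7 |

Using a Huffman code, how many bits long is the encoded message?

211

Merge the two smallest weights repeatedly:
combine be(7), ka(8) → 15
combine io(13), 15 → 28
combine ep(17), de(19) → 36
combine th(20), 28 → 48
combine 36, 48 → 84
The encoded length is the sum of every internal node's weight: 15 + 28 + 36 + 48 + 84 = 211 bits.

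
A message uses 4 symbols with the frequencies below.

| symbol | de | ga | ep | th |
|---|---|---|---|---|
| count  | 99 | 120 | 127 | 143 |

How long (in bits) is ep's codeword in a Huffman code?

Build the tree from the bottom:
merge de(99) and ga(120): 219
merge ep(127) and th(143): 270
merge 219 and 270: 489
The subtree containing ep is merged 2 times, so code length = 2.

2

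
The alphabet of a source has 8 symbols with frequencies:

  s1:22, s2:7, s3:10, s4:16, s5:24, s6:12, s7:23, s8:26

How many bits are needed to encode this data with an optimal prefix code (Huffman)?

411

Greedily combine the two least-frequent nodes:
combine s2(7), s3(10) → 17
combine s6(12), s4(16) → 28
combine 17, s1(22) → 39
combine s7(23), s5(24) → 47
combine s8(26), 28 → 54
combine 39, 47 → 86
combine 54, 86 → 140
The encoded length is the sum of every internal node's weight: 17 + 28 + 39 + 47 + 54 + 86 + 140 = 411 bits.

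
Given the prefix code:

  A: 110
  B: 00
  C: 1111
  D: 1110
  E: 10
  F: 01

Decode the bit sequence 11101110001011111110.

Read left to right; each codeword is recognised as soon as it completes (prefix code):
  1110→D | 1110→D | 00→B | 10→E | 1111→C | 1110→D
Decoded message: DDBECD

DDBECD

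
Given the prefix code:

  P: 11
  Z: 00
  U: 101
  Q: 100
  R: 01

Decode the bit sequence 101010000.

URZZ

Read left to right; each codeword is recognised as soon as it completes (prefix code):
  101→U | 01→R | 00→Z | 00→Z
Decoded message: URZZ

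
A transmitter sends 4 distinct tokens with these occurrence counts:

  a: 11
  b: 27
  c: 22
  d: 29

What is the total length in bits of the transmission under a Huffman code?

Greedily combine the two least-frequent nodes:
a(11) + c(22) → 33
b(27) + d(29) → 56
33 + 56 → 89
Total encoded bits = sum of merged weights = 33 + 56 + 89 = 178.

178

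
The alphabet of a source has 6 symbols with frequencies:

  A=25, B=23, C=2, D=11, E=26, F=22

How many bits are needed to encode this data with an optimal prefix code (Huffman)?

266

Greedily combine the two least-frequent nodes:
combine C(2), D(11) → 13
combine 13, F(22) → 35
combine B(23), A(25) → 48
combine E(26), 35 → 61
combine 48, 61 → 109
Each symbol's bit-cost is frequency × depth; summing gives 266 bits (equivalently 13 + 35 + 48 + 61 + 109).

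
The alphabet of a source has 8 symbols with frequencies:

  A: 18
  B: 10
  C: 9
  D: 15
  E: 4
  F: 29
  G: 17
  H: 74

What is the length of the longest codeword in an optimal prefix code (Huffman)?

5

Merge the two lowest-weight nodes at each step:
merge E(4) and C(9): 13
merge B(10) and 13: 23
merge D(15) and G(17): 32
merge A(18) and 23: 41
merge F(29) and 32: 61
merge 41 and 61: 102
merge H(74) and 102: 176
The rarest symbols sit at the bottom; the longest codeword is 5 bits.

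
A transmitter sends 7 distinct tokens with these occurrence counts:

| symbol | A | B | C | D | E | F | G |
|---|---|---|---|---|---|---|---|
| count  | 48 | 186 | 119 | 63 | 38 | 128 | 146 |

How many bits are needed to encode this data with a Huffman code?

Build the Huffman tree bottom-up:
combine E(38), A(48) → 86
combine D(63), 86 → 149
combine C(119), F(128) → 247
combine G(146), 149 → 295
combine B(186), 247 → 433
combine 295, 433 → 728
Each symbol's bit-cost is frequency × depth; summing gives 1938 bits (equivalently 86 + 149 + 247 + 295 + 433 + 728).

1938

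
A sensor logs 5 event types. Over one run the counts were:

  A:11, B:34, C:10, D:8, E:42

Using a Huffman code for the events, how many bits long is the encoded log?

215

Build the Huffman tree bottom-up:
D(8) + C(10) → 18
A(11) + 18 → 29
29 + B(34) → 63
E(42) + 63 → 105
The encoded length is the sum of every internal node's weight: 18 + 29 + 63 + 105 = 215 bits.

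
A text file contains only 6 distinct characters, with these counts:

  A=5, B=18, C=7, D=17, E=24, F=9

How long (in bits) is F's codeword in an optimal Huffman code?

3

Huffman merges, smallest pair first:
merge A(5) and C(7): 12
merge F(9) and 12: 21
merge D(17) and B(18): 35
merge 21 and E(24): 45
merge 35 and 45: 80
F's leaf is at depth 3, giving a 3-bit codeword.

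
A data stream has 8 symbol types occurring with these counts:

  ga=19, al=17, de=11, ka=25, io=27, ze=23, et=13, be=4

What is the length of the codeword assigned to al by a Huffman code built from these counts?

3

Repeatedly merge the two smallest:
combine be(4), de(11) → 15
combine et(13), 15 → 28
combine al(17), ga(19) → 36
combine ze(23), ka(25) → 48
combine io(27), 28 → 55
combine 36, 48 → 84
combine 55, 84 → 139
The subtree containing al is merged 3 times, so code length = 3.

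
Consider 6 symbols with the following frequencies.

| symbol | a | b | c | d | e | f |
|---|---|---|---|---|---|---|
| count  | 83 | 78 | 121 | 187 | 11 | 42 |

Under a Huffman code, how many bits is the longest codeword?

Merge the two lowest-weight nodes at each step:
combine e(11), f(42) → 53
combine 53, b(78) → 131
combine a(83), c(121) → 204
combine 131, d(187) → 318
combine 204, 318 → 522
Maximum depth reached is 4.

4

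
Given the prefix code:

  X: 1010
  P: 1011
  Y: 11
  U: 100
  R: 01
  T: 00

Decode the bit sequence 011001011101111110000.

RUPPYYTT

Read left to right; each codeword is recognised as soon as it completes (prefix code):
  01→R | 100→U | 1011→P | 1011→P | 11→Y | 11→Y | 00→T | 00→T
Decoded message: RUPPYYTT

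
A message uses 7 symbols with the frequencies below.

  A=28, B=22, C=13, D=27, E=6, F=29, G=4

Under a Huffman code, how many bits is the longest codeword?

Merge the two lowest-weight nodes at each step:
G(4) + E(6) → 10
10 + C(13) → 23
B(22) + 23 → 45
D(27) + A(28) → 55
F(29) + 45 → 74
55 + 74 → 129
The rarest symbols sit at the bottom; the longest codeword is 5 bits.

5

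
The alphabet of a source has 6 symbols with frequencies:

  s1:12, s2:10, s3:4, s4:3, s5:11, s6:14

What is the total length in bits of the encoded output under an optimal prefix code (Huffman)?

Build the Huffman tree bottom-up:
merge s4(3) and s3(4): 7
merge 7 and s2(10): 17
merge s5(11) and s1(12): 23
merge s6(14) and 17: 31
merge 23 and 31: 54
Total encoded bits = sum of merged weights = 7 + 17 + 23 + 31 + 54 = 132.

132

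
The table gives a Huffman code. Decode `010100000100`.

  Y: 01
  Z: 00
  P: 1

Read left to right; each codeword is recognised as soon as it completes (prefix code):
  01→Y | 01→Y | 00→Z | 00→Z | 01→Y | 00→Z
Decoded message: YYZZYZ

YYZZYZ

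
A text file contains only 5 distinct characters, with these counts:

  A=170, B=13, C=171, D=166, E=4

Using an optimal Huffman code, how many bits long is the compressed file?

Merge the two smallest weights repeatedly:
combine E(4), B(13) → 17
combine 17, D(166) → 183
combine A(170), C(171) → 341
combine 183, 341 → 524
Total encoded bits = sum of merged weights = 17 + 183 + 341 + 524 = 1065.

1065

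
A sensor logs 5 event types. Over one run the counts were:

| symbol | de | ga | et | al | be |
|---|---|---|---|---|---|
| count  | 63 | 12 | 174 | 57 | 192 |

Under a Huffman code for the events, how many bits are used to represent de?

3

Repeatedly merge the two smallest:
combine ga(12), al(57) → 69
combine de(63), 69 → 132
combine 132, et(174) → 306
combine be(192), 306 → 498
de sits 3 levels below the root, so its codeword is 3 bits.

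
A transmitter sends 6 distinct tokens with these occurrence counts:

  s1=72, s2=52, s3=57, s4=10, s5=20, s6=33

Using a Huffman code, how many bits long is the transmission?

Merge the two smallest weights repeatedly:
s4(10) + s5(20) → 30
30 + s6(33) → 63
s2(52) + s3(57) → 109
63 + s1(72) → 135
109 + 135 → 244
Each symbol's bit-cost is frequency × depth; summing gives 581 bits (equivalently 30 + 63 + 109 + 135 + 244).

581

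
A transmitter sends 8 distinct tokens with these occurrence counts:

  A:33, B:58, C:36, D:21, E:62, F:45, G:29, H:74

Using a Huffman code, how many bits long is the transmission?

1050

Merge the two smallest weights repeatedly:
combine D(21), G(29) → 50
combine A(33), C(36) → 69
combine F(45), 50 → 95
combine B(58), E(62) → 120
combine 69, H(74) → 143
combine 95, 120 → 215
combine 143, 215 → 358
Each symbol's bit-cost is frequency × depth; summing gives 1050 bits (equivalently 50 + 69 + 95 + 120 + 143 + 215 + 358).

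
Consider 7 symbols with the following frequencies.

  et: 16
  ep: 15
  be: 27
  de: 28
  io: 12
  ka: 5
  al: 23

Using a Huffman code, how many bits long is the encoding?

340

Merge the two smallest weights repeatedly:
ka(5) + io(12) → 17
ep(15) + et(16) → 31
17 + al(23) → 40
be(27) + de(28) → 55
31 + 40 → 71
55 + 71 → 126
Total encoded bits = sum of merged weights = 17 + 31 + 40 + 55 + 71 + 126 = 340.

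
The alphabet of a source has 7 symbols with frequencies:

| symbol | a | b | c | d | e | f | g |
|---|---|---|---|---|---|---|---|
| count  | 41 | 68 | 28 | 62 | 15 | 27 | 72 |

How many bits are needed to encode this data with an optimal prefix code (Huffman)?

Greedily combine the two least-frequent nodes:
combine e(15), f(27) → 42
combine c(28), a(41) → 69
combine 42, d(62) → 104
combine b(68), 69 → 137
combine g(72), 104 → 176
combine 137, 176 → 313
Total encoded bits = sum of merged weights = 42 + 69 + 104 + 137 + 176 + 313 = 841.

841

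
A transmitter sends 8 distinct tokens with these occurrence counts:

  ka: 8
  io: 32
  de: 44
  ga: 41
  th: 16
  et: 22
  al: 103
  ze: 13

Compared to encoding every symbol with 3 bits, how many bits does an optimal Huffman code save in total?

94

Fixed-length: 3 bits × 279 symbols = 837 bits.
Huffman merges:
combine ka(8), ze(13) → 21
combine th(16), 21 → 37
combine et(22), io(32) → 54
combine 37, ga(41) → 78
combine de(44), 54 → 98
combine 78, 98 → 176
combine al(103), 176 → 279
Huffman total = 21 + 37 + 54 + 78 + 98 + 176 + 279 = 743 bits.
Saving = 837 − 743 = 94 bits.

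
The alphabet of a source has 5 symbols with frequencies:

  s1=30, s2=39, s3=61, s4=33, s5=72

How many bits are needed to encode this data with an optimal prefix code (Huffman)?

Merge the two smallest weights repeatedly:
merge s1(30) and s4(33): 63
merge s2(39) and s3(61): 100
merge 63 and s5(72): 135
merge 100 and 135: 235
The encoded length is the sum of every internal node's weight: 63 + 100 + 135 + 235 = 533 bits.

533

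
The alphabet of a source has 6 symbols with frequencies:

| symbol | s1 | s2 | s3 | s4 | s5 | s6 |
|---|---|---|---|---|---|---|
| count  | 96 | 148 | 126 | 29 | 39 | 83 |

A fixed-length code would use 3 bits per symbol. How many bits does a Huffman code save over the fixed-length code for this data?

Fixed-length: 3 bits × 521 symbols = 1563 bits.
Huffman merges:
merge s4(29) and s5(39): 68
merge 68 and s6(83): 151
merge s1(96) and s3(126): 222
merge s2(148) and 151: 299
merge 222 and 299: 521
Huffman total = 68 + 151 + 222 + 299 + 521 = 1261 bits.
Saving = 1563 − 1261 = 302 bits.

302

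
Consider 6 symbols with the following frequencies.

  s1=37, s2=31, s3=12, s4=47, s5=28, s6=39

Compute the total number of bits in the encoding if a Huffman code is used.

Merge the two smallest weights repeatedly:
s3(12) + s5(28) → 40
s2(31) + s1(37) → 68
s6(39) + 40 → 79
s4(47) + 68 → 115
79 + 115 → 194
Total encoded bits = sum of merged weights = 40 + 68 + 79 + 115 + 194 = 496.

496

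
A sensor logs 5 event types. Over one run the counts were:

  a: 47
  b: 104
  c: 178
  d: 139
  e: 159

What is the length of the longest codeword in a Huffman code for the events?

Merge the two lowest-weight nodes at each step:
merge a(47) and b(104): 151
merge d(139) and 151: 290
merge e(159) and c(178): 337
merge 290 and 337: 627
The rarest symbols sit at the bottom; the longest codeword is 3 bits.

3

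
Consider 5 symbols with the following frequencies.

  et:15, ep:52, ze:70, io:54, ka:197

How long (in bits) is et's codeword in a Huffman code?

4

Repeatedly merge the two smallest:
combine et(15), ep(52) → 67
combine io(54), 67 → 121
combine ze(70), 121 → 191
combine 191, ka(197) → 388
et's leaf is at depth 4, giving a 4-bit codeword.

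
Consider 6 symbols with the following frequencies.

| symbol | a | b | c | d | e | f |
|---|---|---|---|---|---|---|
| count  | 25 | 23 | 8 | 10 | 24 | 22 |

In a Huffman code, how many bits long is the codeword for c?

Build the tree from the bottom:
merge c(8) and d(10): 18
merge 18 and f(22): 40
merge b(23) and e(24): 47
merge a(25) and 40: 65
merge 47 and 65: 112
c sits 4 levels below the root, so its codeword is 4 bits.

4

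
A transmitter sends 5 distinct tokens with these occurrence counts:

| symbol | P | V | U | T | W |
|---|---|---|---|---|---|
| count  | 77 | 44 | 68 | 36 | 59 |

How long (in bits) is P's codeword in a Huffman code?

Repeatedly merge the two smallest:
combine T(36), V(44) → 80
combine W(59), U(68) → 127
combine P(77), 80 → 157
combine 127, 157 → 284
P sits 2 levels below the root, so its codeword is 2 bits.

2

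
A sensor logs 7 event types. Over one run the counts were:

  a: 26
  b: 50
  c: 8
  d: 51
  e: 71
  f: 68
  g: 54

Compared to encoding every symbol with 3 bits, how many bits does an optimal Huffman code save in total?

105

Fixed-length: 3 bits × 328 symbols = 984 bits.
Huffman merges:
merge c(8) and a(26): 34
merge 34 and b(50): 84
merge d(51) and g(54): 105
merge f(68) and e(71): 139
merge 84 and 105: 189
merge 139 and 189: 328
Huffman total = 34 + 84 + 105 + 139 + 189 + 328 = 879 bits.
Saving = 984 − 879 = 105 bits.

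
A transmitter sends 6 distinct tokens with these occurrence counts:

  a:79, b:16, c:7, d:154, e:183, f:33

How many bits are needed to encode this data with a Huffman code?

975

Greedily combine the two least-frequent nodes:
combine c(7), b(16) → 23
combine 23, f(33) → 56
combine 56, a(79) → 135
combine 135, d(154) → 289
combine e(183), 289 → 472
Each symbol's bit-cost is frequency × depth; summing gives 975 bits (equivalently 23 + 56 + 135 + 289 + 472).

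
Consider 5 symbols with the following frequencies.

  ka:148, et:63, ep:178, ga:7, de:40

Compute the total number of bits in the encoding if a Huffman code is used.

851

Merge the two smallest weights repeatedly:
ga(7) + de(40) → 47
47 + et(63) → 110
110 + ka(148) → 258
ep(178) + 258 → 436
Total encoded bits = sum of merged weights = 47 + 110 + 258 + 436 = 851.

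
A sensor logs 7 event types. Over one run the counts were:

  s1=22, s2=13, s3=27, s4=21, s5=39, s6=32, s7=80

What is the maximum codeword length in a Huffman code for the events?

4

Merge the two lowest-weight nodes at each step:
s2(13) + s4(21) → 34
s1(22) + s3(27) → 49
s6(32) + 34 → 66
s5(39) + 49 → 88
66 + s7(80) → 146
88 + 146 → 234
The rarest symbols sit at the bottom; the longest codeword is 4 bits.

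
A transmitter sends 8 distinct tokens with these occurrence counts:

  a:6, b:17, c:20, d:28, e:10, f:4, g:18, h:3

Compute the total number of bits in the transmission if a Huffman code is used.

290

Merge the two smallest weights repeatedly:
combine h(3), f(4) → 7
combine a(6), 7 → 13
combine e(10), 13 → 23
combine b(17), g(18) → 35
combine c(20), 23 → 43
combine d(28), 35 → 63
combine 43, 63 → 106
Each symbol's bit-cost is frequency × depth; summing gives 290 bits (equivalently 7 + 13 + 23 + 35 + 43 + 63 + 106).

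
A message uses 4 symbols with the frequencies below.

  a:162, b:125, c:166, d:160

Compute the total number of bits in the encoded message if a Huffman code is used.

Merge the two smallest weights repeatedly:
combine b(125), d(160) → 285
combine a(162), c(166) → 328
combine 285, 328 → 613
Total encoded bits = sum of merged weights = 285 + 328 + 613 = 1226.

1226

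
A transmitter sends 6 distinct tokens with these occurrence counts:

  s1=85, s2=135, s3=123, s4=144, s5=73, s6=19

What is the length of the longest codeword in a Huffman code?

Merge the two lowest-weight nodes at each step:
merge s6(19) and s5(73): 92
merge s1(85) and 92: 177
merge s3(123) and s2(135): 258
merge s4(144) and 177: 321
merge 258 and 321: 579
The first pair merged (s6, s5) ends up deepest, at depth 4.

4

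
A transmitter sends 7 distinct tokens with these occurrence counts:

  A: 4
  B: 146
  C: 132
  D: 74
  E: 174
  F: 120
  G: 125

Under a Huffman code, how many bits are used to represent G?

3

Repeatedly merge the two smallest:
merge A(4) and D(74): 78
merge 78 and F(120): 198
merge G(125) and C(132): 257
merge B(146) and E(174): 320
merge 198 and 257: 455
merge 320 and 455: 775
The subtree containing G is merged 3 times, so code length = 3.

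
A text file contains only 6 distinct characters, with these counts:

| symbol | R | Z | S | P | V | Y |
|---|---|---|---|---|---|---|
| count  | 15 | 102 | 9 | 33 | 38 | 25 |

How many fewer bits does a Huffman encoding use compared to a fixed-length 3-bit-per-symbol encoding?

Fixed-length: 3 bits × 222 symbols = 666 bits.
Huffman merges:
merge S(9) and R(15): 24
merge 24 and Y(25): 49
merge P(33) and V(38): 71
merge 49 and 71: 120
merge Z(102) and 120: 222
Huffman total = 24 + 49 + 71 + 120 + 222 = 486 bits.
Saving = 666 − 486 = 180 bits.

180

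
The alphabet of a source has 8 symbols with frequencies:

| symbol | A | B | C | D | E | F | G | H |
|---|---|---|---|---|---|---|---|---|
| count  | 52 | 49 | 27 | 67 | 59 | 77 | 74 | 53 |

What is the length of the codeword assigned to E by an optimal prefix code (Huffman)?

3

Huffman merges, smallest pair first:
C(27) + B(49) → 76
A(52) + H(53) → 105
E(59) + D(67) → 126
G(74) + 76 → 150
F(77) + 105 → 182
126 + 150 → 276
182 + 276 → 458
E sits 3 levels below the root, so its codeword is 3 bits.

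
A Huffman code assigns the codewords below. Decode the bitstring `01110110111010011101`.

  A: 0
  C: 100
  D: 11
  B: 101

ADBBDACDB

Read left to right; each codeword is recognised as soon as it completes (prefix code):
  0→A | 11→D | 101→B | 101→B | 11→D | 0→A | 100→C | 11→D | 101→B
Decoded message: ADBBDACDB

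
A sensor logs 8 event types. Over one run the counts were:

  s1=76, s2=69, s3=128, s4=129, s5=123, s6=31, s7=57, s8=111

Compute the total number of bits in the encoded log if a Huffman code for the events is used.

2131

Build the Huffman tree bottom-up:
merge s6(31) and s7(57): 88
merge s2(69) and s1(76): 145
merge 88 and s8(111): 199
merge s5(123) and s3(128): 251
merge s4(129) and 145: 274
merge 199 and 251: 450
merge 274 and 450: 724
Total encoded bits = sum of merged weights = 88 + 145 + 199 + 251 + 274 + 450 + 724 = 2131.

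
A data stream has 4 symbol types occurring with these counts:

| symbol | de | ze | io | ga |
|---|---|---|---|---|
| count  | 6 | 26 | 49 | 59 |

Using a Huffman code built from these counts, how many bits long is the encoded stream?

Greedily combine the two least-frequent nodes:
de(6) + ze(26) → 32
32 + io(49) → 81
ga(59) + 81 → 140
Total encoded bits = sum of merged weights = 32 + 81 + 140 = 253.

253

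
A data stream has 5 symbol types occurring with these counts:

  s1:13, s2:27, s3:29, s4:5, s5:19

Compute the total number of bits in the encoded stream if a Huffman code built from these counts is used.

204

Greedily combine the two least-frequent nodes:
combine s4(5), s1(13) → 18
combine 18, s5(19) → 37
combine s2(27), s3(29) → 56
combine 37, 56 → 93
The encoded length is the sum of every internal node's weight: 18 + 37 + 56 + 93 = 204 bits.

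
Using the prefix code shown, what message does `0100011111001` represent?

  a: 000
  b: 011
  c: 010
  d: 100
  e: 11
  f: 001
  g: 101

Read left to right; each codeword is recognised as soon as it completes (prefix code):
  010→c | 001→f | 11→e | 11→e | 001→f
Decoded message: cfeef

cfeef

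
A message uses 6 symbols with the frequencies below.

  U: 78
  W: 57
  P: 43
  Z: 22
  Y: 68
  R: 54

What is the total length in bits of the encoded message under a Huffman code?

820

Build the Huffman tree bottom-up:
merge Z(22) and P(43): 65
merge R(54) and W(57): 111
merge 65 and Y(68): 133
merge U(78) and 111: 189
merge 133 and 189: 322
Total encoded bits = sum of merged weights = 65 + 111 + 133 + 189 + 322 = 820.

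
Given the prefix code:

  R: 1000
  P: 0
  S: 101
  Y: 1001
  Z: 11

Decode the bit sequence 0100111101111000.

PYZSZR

Read left to right; each codeword is recognised as soon as it completes (prefix code):
  0→P | 1001→Y | 11→Z | 101→S | 11→Z | 1000→R
Decoded message: PYZSZR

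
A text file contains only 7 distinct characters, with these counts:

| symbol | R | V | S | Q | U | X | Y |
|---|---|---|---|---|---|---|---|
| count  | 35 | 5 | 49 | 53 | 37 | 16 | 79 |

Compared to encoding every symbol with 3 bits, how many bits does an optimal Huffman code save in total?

Fixed-length: 3 bits × 274 symbols = 822 bits.
Huffman merges:
merge V(5) and X(16): 21
merge 21 and R(35): 56
merge U(37) and S(49): 86
merge Q(53) and 56: 109
merge Y(79) and 86: 165
merge 109 and 165: 274
Huffman total = 21 + 56 + 86 + 109 + 165 + 274 = 711 bits.
Saving = 822 − 711 = 111 bits.

111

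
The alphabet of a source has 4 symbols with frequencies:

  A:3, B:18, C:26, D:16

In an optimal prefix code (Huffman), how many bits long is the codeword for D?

3

Huffman merges, smallest pair first:
merge A(3) and D(16): 19
merge B(18) and 19: 37
merge C(26) and 37: 63
The subtree containing D is merged 3 times, so code length = 3.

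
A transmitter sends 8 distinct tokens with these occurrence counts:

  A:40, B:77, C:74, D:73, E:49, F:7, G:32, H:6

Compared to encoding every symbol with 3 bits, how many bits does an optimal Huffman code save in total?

Fixed-length: 3 bits × 358 symbols = 1074 bits.
Huffman merges:
H(6) + F(7) → 13
13 + G(32) → 45
A(40) + 45 → 85
E(49) + D(73) → 122
C(74) + B(77) → 151
85 + 122 → 207
151 + 207 → 358
Huffman total = 13 + 45 + 85 + 122 + 151 + 207 + 358 = 981 bits.
Saving = 1074 − 981 = 93 bits.

93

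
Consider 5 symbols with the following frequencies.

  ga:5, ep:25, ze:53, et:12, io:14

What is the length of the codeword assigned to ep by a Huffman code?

2

Build the tree from the bottom:
combine ga(5), et(12) → 17
combine io(14), 17 → 31
combine ep(25), 31 → 56
combine ze(53), 56 → 109
The subtree containing ep is merged 2 times, so code length = 2.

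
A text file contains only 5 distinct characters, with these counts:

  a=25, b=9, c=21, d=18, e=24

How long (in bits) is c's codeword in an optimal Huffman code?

Huffman merges, smallest pair first:
b(9) + d(18) → 27
c(21) + e(24) → 45
a(25) + 27 → 52
45 + 52 → 97
c sits 2 levels below the root, so its codeword is 2 bits.

2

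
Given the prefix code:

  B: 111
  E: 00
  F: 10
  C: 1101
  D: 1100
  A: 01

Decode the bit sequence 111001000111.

Read left to right; each codeword is recognised as soon as it completes (prefix code):
  111→B | 00→E | 10→F | 00→E | 111→B
Decoded message: BEFEB

BEFEB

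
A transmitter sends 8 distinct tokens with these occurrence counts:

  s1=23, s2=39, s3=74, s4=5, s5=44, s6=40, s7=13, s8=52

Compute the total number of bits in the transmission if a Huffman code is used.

Greedily combine the two least-frequent nodes:
merge s4(5) and s7(13): 18
merge 18 and s1(23): 41
merge s2(39) and s6(40): 79
merge 41 and s5(44): 85
merge s8(52) and s3(74): 126
merge 79 and 85: 164
merge 126 and 164: 290
Each symbol's bit-cost is frequency × depth; summing gives 803 bits (equivalently 18 + 41 + 79 + 85 + 126 + 164 + 290).

803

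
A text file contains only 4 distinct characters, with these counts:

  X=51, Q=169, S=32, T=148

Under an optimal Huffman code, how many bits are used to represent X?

Repeatedly merge the two smallest:
combine S(32), X(51) → 83
combine 83, T(148) → 231
combine Q(169), 231 → 400
X's leaf is at depth 3, giving a 3-bit codeword.

3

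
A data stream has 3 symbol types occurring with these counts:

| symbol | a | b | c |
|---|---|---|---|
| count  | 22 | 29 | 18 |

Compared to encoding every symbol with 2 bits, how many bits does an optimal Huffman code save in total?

29

Fixed-length: 2 bits × 69 symbols = 138 bits.
Huffman merges:
merge c(18) and a(22): 40
merge b(29) and 40: 69
Huffman total = 40 + 69 = 109 bits.
Saving = 138 − 109 = 29 bits.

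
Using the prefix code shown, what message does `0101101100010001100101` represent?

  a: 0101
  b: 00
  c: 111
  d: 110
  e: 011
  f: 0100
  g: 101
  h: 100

Read left to right; each codeword is recognised as soon as it completes (prefix code):
  0101→a | 101→g | 100→h | 0100→f | 011→e | 00→b | 101→g
Decoded message: aghfebg

aghfebg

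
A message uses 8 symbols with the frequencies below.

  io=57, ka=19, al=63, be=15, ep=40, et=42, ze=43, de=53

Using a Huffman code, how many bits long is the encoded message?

Greedily combine the two least-frequent nodes:
combine be(15), ka(19) → 34
combine 34, ep(40) → 74
combine et(42), ze(43) → 85
combine de(53), io(57) → 110
combine al(63), 74 → 137
combine 85, 110 → 195
combine 137, 195 → 332
The encoded length is the sum of every internal node's weight: 34 + 74 + 85 + 110 + 137 + 195 + 332 = 967 bits.

967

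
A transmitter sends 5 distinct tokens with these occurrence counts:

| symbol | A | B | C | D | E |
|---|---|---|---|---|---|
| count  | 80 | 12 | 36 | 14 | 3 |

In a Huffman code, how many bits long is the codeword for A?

Huffman merges, smallest pair first:
E(3) + B(12) → 15
D(14) + 15 → 29
29 + C(36) → 65
65 + A(80) → 145
A sits one level below the root: a 1-bit codeword.

1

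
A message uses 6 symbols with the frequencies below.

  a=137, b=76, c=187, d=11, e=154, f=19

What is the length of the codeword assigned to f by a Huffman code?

4

Build the tree from the bottom:
combine d(11), f(19) → 30
combine 30, b(76) → 106
combine 106, a(137) → 243
combine e(154), c(187) → 341
combine 243, 341 → 584
The subtree containing f is merged 4 times, so code length = 4.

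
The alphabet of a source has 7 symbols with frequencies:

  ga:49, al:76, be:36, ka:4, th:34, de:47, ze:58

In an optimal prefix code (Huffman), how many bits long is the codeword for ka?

Build the tree from the bottom:
merge ka(4) and th(34): 38
merge be(36) and 38: 74
merge de(47) and ga(49): 96
merge ze(58) and 74: 132
merge al(76) and 96: 172
merge 132 and 172: 304
ka sits 4 levels below the root, so its codeword is 4 bits.

4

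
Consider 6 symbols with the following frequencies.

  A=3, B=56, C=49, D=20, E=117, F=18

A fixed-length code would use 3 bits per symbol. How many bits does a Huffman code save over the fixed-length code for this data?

Fixed-length: 3 bits × 263 symbols = 789 bits.
Huffman merges:
merge A(3) and F(18): 21
merge D(20) and 21: 41
merge 41 and C(49): 90
merge B(56) and 90: 146
merge E(117) and 146: 263
Huffman total = 21 + 41 + 90 + 146 + 263 = 561 bits.
Saving = 789 − 561 = 228 bits.

228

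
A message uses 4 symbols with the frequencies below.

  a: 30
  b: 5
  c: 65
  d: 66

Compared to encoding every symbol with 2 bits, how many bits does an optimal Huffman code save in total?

31

Fixed-length: 2 bits × 166 symbols = 332 bits.
Huffman merges:
b(5) + a(30) → 35
35 + c(65) → 100
d(66) + 100 → 166
Huffman total = 35 + 100 + 166 = 301 bits.
Saving = 332 − 301 = 31 bits.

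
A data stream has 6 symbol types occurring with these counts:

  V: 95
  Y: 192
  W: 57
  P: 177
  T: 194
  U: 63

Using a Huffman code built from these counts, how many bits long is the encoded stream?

1891

Merge the two smallest weights repeatedly:
combine W(57), U(63) → 120
combine V(95), 120 → 215
combine P(177), Y(192) → 369
combine T(194), 215 → 409
combine 369, 409 → 778
Total encoded bits = sum of merged weights = 120 + 215 + 369 + 409 + 778 = 1891.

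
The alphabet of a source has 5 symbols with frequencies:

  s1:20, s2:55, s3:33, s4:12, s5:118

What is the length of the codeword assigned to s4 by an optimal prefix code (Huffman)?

Build the tree from the bottom:
merge s4(12) and s1(20): 32
merge 32 and s3(33): 65
merge s2(55) and 65: 120
merge s5(118) and 120: 238
The subtree containing s4 is merged 4 times, so code length = 4.

4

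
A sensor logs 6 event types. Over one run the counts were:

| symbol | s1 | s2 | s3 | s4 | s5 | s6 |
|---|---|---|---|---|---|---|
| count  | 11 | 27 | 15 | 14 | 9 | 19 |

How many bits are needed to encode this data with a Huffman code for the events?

Greedily combine the two least-frequent nodes:
merge s5(9) and s1(11): 20
merge s4(14) and s3(15): 29
merge s6(19) and 20: 39
merge s2(27) and 29: 56
merge 39 and 56: 95
Total encoded bits = sum of merged weights = 20 + 29 + 39 + 56 + 95 = 239.

239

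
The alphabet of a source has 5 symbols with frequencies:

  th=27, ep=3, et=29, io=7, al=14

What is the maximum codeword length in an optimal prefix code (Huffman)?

4

Merge the two lowest-weight nodes at each step:
combine ep(3), io(7) → 10
combine 10, al(14) → 24
combine 24, th(27) → 51
combine et(29), 51 → 80
The first pair merged (ep, io) ends up deepest, at depth 4.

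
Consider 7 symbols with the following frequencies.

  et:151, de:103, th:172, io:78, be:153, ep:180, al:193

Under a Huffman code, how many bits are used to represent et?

3

Huffman merges, smallest pair first:
merge io(78) and de(103): 181
merge et(151) and be(153): 304
merge th(172) and ep(180): 352
merge 181 and al(193): 374
merge 304 and 352: 656
merge 374 and 656: 1030
The subtree containing et is merged 3 times, so code length = 3.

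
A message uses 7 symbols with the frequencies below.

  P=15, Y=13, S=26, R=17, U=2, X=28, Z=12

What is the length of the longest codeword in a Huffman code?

4

Merge the two lowest-weight nodes at each step:
merge U(2) and Z(12): 14
merge Y(13) and 14: 27
merge P(15) and R(17): 32
merge S(26) and 27: 53
merge X(28) and 32: 60
merge 53 and 60: 113
The first pair merged (U, Z) ends up deepest, at depth 4.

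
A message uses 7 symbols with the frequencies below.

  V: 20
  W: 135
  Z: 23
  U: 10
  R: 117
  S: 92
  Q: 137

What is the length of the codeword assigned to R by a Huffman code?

Huffman merges, smallest pair first:
combine U(10), V(20) → 30
combine Z(23), 30 → 53
combine 53, S(92) → 145
combine R(117), W(135) → 252
combine Q(137), 145 → 282
combine 252, 282 → 534
The subtree containing R is merged 2 times, so code length = 2.

2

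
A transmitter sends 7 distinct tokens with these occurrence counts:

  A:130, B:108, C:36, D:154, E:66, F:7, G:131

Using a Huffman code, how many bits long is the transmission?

Build the Huffman tree bottom-up:
merge F(7) and C(36): 43
merge 43 and E(66): 109
merge B(108) and 109: 217
merge A(130) and G(131): 261
merge D(154) and 217: 371
merge 261 and 371: 632
Each symbol's bit-cost is frequency × depth; summing gives 1633 bits (equivalently 43 + 109 + 217 + 261 + 371 + 632).

1633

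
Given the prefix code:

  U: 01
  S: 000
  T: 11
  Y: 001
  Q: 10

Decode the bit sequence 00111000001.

YTSY

Read left to right; each codeword is recognised as soon as it completes (prefix code):
  001→Y | 11→T | 000→S | 001→Y
Decoded message: YTSY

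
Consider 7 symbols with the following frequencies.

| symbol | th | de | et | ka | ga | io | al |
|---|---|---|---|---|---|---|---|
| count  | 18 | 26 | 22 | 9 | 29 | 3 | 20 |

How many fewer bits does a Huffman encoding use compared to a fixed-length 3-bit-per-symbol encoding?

43

Fixed-length: 3 bits × 127 symbols = 381 bits.
Huffman merges:
io(3) + ka(9) → 12
12 + th(18) → 30
al(20) + et(22) → 42
de(26) + ga(29) → 55
30 + 42 → 72
55 + 72 → 127
Huffman total = 12 + 30 + 42 + 55 + 72 + 127 = 338 bits.
Saving = 381 − 338 = 43 bits.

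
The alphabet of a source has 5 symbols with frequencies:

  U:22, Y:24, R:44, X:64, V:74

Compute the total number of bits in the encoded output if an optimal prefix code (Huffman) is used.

502

Build the Huffman tree bottom-up:
U(22) + Y(24) → 46
R(44) + 46 → 90
X(64) + V(74) → 138
90 + 138 → 228
The encoded length is the sum of every internal node's weight: 46 + 90 + 138 + 228 = 502 bits.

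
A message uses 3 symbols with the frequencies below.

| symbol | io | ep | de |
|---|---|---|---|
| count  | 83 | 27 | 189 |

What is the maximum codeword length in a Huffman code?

2

Merge the two lowest-weight nodes at each step:
combine ep(27), io(83) → 110
combine 110, de(189) → 299
The rarest symbols sit at the bottom; the longest codeword is 2 bits.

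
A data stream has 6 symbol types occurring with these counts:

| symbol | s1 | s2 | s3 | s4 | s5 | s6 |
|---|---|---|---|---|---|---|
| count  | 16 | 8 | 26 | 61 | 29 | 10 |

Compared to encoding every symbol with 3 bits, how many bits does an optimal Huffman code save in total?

104

Fixed-length: 3 bits × 150 symbols = 450 bits.
Huffman merges:
s2(8) + s6(10) → 18
s1(16) + 18 → 34
s3(26) + s5(29) → 55
34 + 55 → 89
s4(61) + 89 → 150
Huffman total = 18 + 34 + 55 + 89 + 150 = 346 bits.
Saving = 450 − 346 = 104 bits.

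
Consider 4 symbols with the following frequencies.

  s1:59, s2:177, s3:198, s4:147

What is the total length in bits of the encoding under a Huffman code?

Merge the two smallest weights repeatedly:
merge s1(59) and s4(147): 206
merge s2(177) and s3(198): 375
merge 206 and 375: 581
Each symbol's bit-cost is frequency × depth; summing gives 1162 bits (equivalently 206 + 375 + 581).

1162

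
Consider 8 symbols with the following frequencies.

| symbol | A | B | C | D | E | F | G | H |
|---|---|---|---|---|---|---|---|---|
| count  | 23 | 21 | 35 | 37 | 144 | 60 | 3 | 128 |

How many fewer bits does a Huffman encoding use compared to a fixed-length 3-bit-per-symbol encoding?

201

Fixed-length: 3 bits × 451 symbols = 1353 bits.
Huffman merges:
combine G(3), B(21) → 24
combine A(23), 24 → 47
combine C(35), D(37) → 72
combine 47, F(60) → 107
combine 72, 107 → 179
combine H(128), E(144) → 272
combine 179, 272 → 451
Huffman total = 24 + 47 + 72 + 107 + 179 + 272 + 451 = 1152 bits.
Saving = 1353 − 1152 = 201 bits.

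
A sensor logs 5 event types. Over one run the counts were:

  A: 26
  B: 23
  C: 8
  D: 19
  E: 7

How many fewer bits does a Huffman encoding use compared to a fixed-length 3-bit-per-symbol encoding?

68

Fixed-length: 3 bits × 83 symbols = 249 bits.
Huffman merges:
E(7) + C(8) → 15
15 + D(19) → 34
B(23) + A(26) → 49
34 + 49 → 83
Huffman total = 15 + 34 + 49 + 83 = 181 bits.
Saving = 249 − 181 = 68 bits.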